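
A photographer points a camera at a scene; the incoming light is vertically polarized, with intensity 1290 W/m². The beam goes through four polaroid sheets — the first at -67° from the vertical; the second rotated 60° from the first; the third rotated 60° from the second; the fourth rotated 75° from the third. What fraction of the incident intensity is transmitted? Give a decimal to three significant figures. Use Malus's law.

I/I₀ ≈ 0.000639

By Malus's law, I₁ = 1290 W/m² · cos²(67°) = 196.9 W/m².
I₂ = I₁ · cos²(60°) = 196.9 · 0.25 = 49.24 W/m².
I₃ = I₂ · cos²(60°) = 49.24 · 0.25 = 12.31 W/m².
I₄ = I₃ · cos²(75°) = 12.31 · 0.06699 = 0.8246 W/m².
Transmitted fraction = 0.0006392.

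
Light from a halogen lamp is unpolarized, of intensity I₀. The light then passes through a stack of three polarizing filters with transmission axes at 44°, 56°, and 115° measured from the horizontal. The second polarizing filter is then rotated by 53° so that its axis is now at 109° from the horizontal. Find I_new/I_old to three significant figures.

Before rotation:
Unpolarized light through the first polarizer → I₁ = ½ I₀, now polarized at 44°.
I₂ = I₁ cos²(56° − 44°) = 0.5 I₀ · cos²(12°) = 0.4784 I₀.
I₃ = I₂ cos²(115° − 56°) = 0.4784 I₀ · cos²(59°) = 0.1269 I₀.
After rotation:
Unpolarized light through the first polarizer → I₁ = ½ I₀, now polarized at 44°.
I₂ = I₁ cos²(109° − 44°) = 0.5 I₀ · cos²(65°) = 0.0893 I₀.
I₃ = I₂ cos²(115° − 109°) = 0.0893 I₀ · cos²(6°) = 0.08833 I₀.
Ratio = 0.08833 / 0.1269 = 0.696.

I_new/I_old ≈ 0.696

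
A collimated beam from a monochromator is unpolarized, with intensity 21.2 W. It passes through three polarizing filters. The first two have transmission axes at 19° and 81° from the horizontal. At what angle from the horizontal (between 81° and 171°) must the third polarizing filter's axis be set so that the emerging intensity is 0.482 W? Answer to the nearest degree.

Unpolarized light through the first polarizer → I₁ = ½ I₀, now polarized at 19°.
I₂ = I₁ cos²(81° − 19°) = 0.5 I₀ · cos²(62°) = 0.1102 I₀.
Target fraction: 0.482 / 21.2 W = 0.02274 of I₀.
Need I₃/I₀ = 0.02274, so cos²(θ − 81°) = 0.02274 / 0.1102 = 0.2063.
θ − 81° = arccos(√0.2063) = 63.0°, giving θ ≈ 81 + 63.0 = 144.0°.

θ ≈ 144°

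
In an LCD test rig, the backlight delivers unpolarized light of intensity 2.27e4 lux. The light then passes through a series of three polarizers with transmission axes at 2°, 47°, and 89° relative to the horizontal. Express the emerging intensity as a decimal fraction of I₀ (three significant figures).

I/I₀ ≈ 0.138

Unpolarized light through the first polarizer → I₁ = 2.27e4 lux/2 = 1.135e+04 lux, polarized at 2°.
I₂ = I₁ · cos²(45°) = 1.135e+04 · 0.5 = 5675 lux.
I₃ = I₂ · cos²(42°) = 5675 · 0.5523 = 3134 lux.
Transmitted fraction = 0.1381.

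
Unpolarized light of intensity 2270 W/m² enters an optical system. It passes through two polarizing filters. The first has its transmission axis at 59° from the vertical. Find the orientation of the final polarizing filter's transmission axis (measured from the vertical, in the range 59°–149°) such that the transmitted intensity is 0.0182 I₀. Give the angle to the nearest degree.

θ ≈ 138°

Unpolarized light through the first polarizer → I₁ = ½ I₀, now polarized at 59°.
Need I₂/I₀ = 0.0182, so cos²(θ − 59°) = 0.0182 / 0.5 = 0.0364.
θ − 59° = arccos(√0.0364) = 79.0°, giving θ ≈ 59 + 79.0 = 138.0°.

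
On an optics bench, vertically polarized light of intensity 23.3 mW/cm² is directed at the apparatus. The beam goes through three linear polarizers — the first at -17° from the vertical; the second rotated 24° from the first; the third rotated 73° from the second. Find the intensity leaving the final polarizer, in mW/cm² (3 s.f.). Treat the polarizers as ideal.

I₁ = 23.3 mW/cm² · cos²(17°) = 21.31 mW/cm².
I₂ = I₁ · cos²(24°) = 21.31 · 0.8346 = 17.78 mW/cm².
I₃ = I₂ · cos²(73°) = 17.78 · 0.08548 = 1.52 mW/cm².

I ≈ 1.52 mW/cm²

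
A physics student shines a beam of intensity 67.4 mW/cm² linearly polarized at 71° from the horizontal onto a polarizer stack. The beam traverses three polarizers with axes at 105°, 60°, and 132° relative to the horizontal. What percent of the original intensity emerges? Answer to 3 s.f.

≈ 3.28%

By Malus's law, I₁ = 67.4 mW/cm² · cos²(34°) = 46.32 mW/cm².
I₂ = I₁ · cos²(45°) = 46.32 · 0.5 = 23.16 mW/cm².
I₃ = I₂ · cos²(72°) = 23.16 · 0.09549 = 2.212 mW/cm².
That is 3.282% of the incident intensity.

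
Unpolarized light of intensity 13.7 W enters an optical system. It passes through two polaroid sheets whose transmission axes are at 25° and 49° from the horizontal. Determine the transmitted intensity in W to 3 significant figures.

I ≈ 5.72 W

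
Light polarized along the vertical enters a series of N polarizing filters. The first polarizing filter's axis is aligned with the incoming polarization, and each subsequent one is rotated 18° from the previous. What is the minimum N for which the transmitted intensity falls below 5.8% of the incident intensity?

N = 30

First polarizer is aligned with the polarization: full transmission.
Each further stage multiplies by cos²(18°) = 0.9045.
After N polarizers: T = 0.9045^(N−1). Require T < 0.058 ⇒ N−1 > ln(0.058)/ln(0.9045) = 28.37, so N−1 ≥ 29 and N = 30.
Check: N=30 gives T = 0.05445 < 0.058; N=29 gives T = 0.06019.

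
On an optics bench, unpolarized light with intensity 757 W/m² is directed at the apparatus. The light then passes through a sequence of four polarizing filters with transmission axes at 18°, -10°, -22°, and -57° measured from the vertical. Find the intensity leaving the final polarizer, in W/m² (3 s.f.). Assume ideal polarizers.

I ≈ 189 W/m²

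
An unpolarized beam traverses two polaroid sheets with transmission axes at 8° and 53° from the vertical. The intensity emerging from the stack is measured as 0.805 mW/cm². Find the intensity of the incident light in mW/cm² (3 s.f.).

I₀ ≈ 3.22 mW/cm²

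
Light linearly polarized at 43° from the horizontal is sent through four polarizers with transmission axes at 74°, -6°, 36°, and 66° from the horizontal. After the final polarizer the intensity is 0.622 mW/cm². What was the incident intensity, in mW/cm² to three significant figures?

I₁ = I₀ cos²(74° − 43°) = I₀ cos²(31°) = 0.7347 I₀.
I₂ = I₁ cos²(-6° − 74°) = 0.7347 I₀ · cos²(80°) = 0.02215 I₀.
I₃ = I₂ cos²(36° + 6°) = 0.02215 I₀ · cos²(42°) = 0.01224 I₀.
I₄ = I₃ cos²(66° − 36°) = 0.01224 I₀ · cos²(30°) = 0.009177 I₀.
So 0.622 mW/cm² = 0.009177 I₀, giving I₀ = 0.622/0.009177 = 67.78 mW/cm².

I₀ ≈ 67.8 mW/cm²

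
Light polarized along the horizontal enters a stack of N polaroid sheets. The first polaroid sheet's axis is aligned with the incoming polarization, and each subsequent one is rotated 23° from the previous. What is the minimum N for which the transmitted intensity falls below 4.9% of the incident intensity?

First polarizer is aligned with the polarization: full transmission.
Each further stage multiplies by cos²(23°) = 0.8473.
After N polarizers: T = 0.8473^(N−1). Require T < 0.049 ⇒ N−1 > ln(0.049)/ln(0.8473) = 18.20, so N−1 ≥ 19 and N = 20.
Check: N=20 gives T = 0.04295 < 0.049; N=19 gives T = 0.05069.

N = 20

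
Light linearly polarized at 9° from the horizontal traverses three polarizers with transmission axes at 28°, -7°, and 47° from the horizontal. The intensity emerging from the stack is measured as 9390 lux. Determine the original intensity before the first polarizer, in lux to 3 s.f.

I₀ ≈ 4.53e4 lux

I₁ = I₀ cos²(28° − 9°) = I₀ cos²(19°) = 0.894 I₀.
I₂ = I₁ cos²(-7° − 28°) = 0.894 I₀ · cos²(35°) = 0.5999 I₀.
I₃ = I₂ cos²(47° + 7°) = 0.5999 I₀ · cos²(54°) = 0.2073 I₀.
So 9390 lux = 0.2073 I₀, giving I₀ = 9390/0.2073 = 4.531e+04 lux.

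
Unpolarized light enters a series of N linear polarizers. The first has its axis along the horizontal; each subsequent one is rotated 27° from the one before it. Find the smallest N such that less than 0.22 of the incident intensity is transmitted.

N = 5

First polarizer halves the unpolarized light: factor 1/2.
Each further stage multiplies by cos²(27°) = 0.7939.
After N polarizers: T = 0.5·0.7939^(N−1). Require T < 0.22 ⇒ N−1 > ln(0.22/0.5)/ln(0.7939) = 3.56, so N−1 ≥ 4 and N = 5.
Check: N=5 gives T = 0.1986 < 0.22; N=4 gives T = 0.2502.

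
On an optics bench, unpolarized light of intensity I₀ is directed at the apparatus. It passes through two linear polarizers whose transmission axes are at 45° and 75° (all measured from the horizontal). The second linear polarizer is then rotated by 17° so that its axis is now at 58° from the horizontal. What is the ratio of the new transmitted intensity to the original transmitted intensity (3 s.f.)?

I_new/I_old ≈ 1.27

Before rotation:
Unpolarized light through the first polarizer → I₁ = ½ I₀, now polarized at 45°.
I₂ = I₁ cos²(75° − 45°) = 0.5 I₀ · cos²(30°) = 0.375 I₀.
After rotation:
Unpolarized light through the first polarizer → I₁ = ½ I₀, now polarized at 45°.
I₂ = I₁ cos²(58° − 45°) = 0.5 I₀ · cos²(13°) = 0.4747 I₀.
Ratio = 0.4747 / 0.375 = 1.266.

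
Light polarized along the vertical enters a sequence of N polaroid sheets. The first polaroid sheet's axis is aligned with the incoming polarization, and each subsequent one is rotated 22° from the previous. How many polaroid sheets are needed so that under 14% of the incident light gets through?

N = 15

First polarizer is aligned with the polarization: full transmission.
Each further stage multiplies by cos²(22°) = 0.8597.
After N polarizers: T = 0.8597^(N−1). Require T < 0.14 ⇒ N−1 > ln(0.14)/ln(0.8597) = 13.00, so N−1 ≥ 14 and N = 15.
Check: N=15 gives T = 0.1204 < 0.14; N=14 gives T = 0.1401.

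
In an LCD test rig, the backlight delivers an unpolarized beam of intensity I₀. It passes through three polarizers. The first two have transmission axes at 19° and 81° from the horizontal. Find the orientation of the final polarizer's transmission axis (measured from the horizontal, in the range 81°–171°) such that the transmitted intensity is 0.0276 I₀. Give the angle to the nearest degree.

Unpolarized light through the first polarizer → I₁ = ½ I₀, now polarized at 19°.
I₂ = I₁ cos²(81° − 19°) = 0.5 I₀ · cos²(62°) = 0.1102 I₀.
Need I₃/I₀ = 0.0276, so cos²(θ − 81°) = 0.0276 / 0.1102 = 0.2504.
θ − 81° = arccos(√0.2504) = 60.0°, giving θ ≈ 81 + 60.0 = 141.0°.

θ ≈ 141°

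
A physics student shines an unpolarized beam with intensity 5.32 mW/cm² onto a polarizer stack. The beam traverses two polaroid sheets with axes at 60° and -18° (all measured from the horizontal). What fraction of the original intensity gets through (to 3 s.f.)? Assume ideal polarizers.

I/I₀ ≈ 0.0216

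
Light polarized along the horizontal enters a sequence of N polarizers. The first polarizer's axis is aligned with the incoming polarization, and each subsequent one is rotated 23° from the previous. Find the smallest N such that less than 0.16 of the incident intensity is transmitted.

N = 13

First polarizer is aligned with the polarization: full transmission.
Each further stage multiplies by cos²(23°) = 0.8473.
After N polarizers: T = 0.8473^(N−1). Require T < 0.16 ⇒ N−1 > ln(0.16)/ln(0.8473) = 11.06, so N−1 ≥ 12 and N = 13.
Check: N=13 gives T = 0.137 < 0.16; N=12 gives T = 0.1616.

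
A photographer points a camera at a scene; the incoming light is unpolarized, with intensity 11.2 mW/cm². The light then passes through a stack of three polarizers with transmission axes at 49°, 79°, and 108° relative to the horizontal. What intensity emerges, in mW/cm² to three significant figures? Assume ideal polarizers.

I ≈ 3.21 mW/cm²

Unpolarized light through the first polarizer → I₁ = 11.2 mW/cm²/2 = 5.6 mW/cm², polarized at 49°.
I₂ = I₁ · cos²(30°) = 5.6 · 0.75 = 4.2 mW/cm².
I₃ = I₂ · cos²(29°) = 4.2 · 0.765 = 3.213 mW/cm².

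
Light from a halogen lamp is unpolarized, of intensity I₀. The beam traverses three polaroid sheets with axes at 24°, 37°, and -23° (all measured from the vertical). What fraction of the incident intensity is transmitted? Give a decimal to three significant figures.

≈ 0.119 I₀

Unpolarized light through the first polarizer → I₁ = ½ I₀, now polarized at 24°.
I₂ = I₁ cos²(37° − 24°) = 0.5 I₀ · cos²(13°) = 0.4747 I₀.
I₃ = I₂ cos²(-23° − 37°) = 0.4747 I₀ · cos²(60°) = 0.1187 I₀.
Transmitted fraction = 0.1187.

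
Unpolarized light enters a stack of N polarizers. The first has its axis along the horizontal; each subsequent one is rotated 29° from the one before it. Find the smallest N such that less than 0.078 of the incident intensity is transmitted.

N = 8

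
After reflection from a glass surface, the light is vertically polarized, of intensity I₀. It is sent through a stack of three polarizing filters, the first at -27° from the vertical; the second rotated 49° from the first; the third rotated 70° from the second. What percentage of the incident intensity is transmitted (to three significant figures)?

I₁ = I₀ cos²(-27° − 0°) = I₀ cos²(27°) = 0.7939 I₀.
I₂ = I₁ cos²(49°) = 0.7939 · 0.4304 I₀ = 0.3417 I₀.
I₃ = I₂ cos²(70°) = 0.3417 · 0.117 I₀ = 0.03997 I₀.
That is 3.997% of the incident intensity.

≈ 4.00%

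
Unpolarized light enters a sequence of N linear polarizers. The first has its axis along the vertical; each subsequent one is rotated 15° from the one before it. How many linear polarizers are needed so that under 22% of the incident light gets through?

First polarizer halves the unpolarized light: factor 1/2.
Each further stage multiplies by cos²(15°) = 0.933.
After N polarizers: T = 0.5·0.933^(N−1). Require T < 0.22 ⇒ N−1 > ln(0.22/0.5)/ln(0.933) = 11.84, so N−1 ≥ 12 and N = 13.
Check: N=13 gives T = 0.2176 < 0.22; N=12 gives T = 0.2332.

N = 13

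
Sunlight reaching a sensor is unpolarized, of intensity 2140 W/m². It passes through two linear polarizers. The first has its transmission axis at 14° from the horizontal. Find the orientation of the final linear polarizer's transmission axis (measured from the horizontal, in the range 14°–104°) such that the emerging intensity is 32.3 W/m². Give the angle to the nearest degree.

Unpolarized light through the first polarizer → I₁ = ½ I₀, now polarized at 14°.
Target fraction: 32.3 / 2140 W/m² = 0.01509 of I₀.
Need I₂/I₀ = 0.01509, so cos²(θ − 14°) = 0.01509 / 0.5 = 0.03019.
θ − 14° = arccos(√0.03019) = 80.0°, giving θ ≈ 14 + 80.0 = 94.0°.

θ ≈ 94°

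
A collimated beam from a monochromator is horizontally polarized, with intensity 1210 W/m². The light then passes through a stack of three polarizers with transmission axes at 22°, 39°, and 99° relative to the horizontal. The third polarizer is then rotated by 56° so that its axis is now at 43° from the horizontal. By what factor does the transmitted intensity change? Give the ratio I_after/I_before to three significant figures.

I_new/I_old ≈ 3.98

Before rotation:
I₁ = I₀ cos²(22° − 0°) = I₀ cos²(22°) = 0.8597 I₀.
I₂ = I₁ cos²(39° − 22°) = 0.8597 I₀ · cos²(17°) = 0.7862 I₀.
I₃ = I₂ cos²(99° − 39°) = 0.7862 I₀ · cos²(60°) = 0.1965 I₀.
After rotation:
I₁ = I₀ cos²(22° − 0°) = I₀ cos²(22°) = 0.8597 I₀.
I₂ = I₁ cos²(39° − 22°) = 0.8597 I₀ · cos²(17°) = 0.7862 I₀.
I₃ = I₂ cos²(43° − 39°) = 0.7862 I₀ · cos²(4°) = 0.7824 I₀.
Ratio = 0.7824 / 0.1965 = 3.981.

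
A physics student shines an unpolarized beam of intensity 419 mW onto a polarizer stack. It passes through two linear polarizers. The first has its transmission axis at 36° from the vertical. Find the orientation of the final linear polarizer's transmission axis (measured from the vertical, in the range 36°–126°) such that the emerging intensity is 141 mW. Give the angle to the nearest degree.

θ ≈ 71°

Unpolarized light through the first polarizer → I₁ = ½ I₀, now polarized at 36°.
Target fraction: 141 / 419 mW = 0.3365 of I₀.
Need I₂/I₀ = 0.3365, so cos²(θ − 36°) = 0.3365 / 0.5 = 0.673.
θ − 36° = arccos(√0.673) = 34.9°, giving θ ≈ 36 + 34.9 = 70.9°.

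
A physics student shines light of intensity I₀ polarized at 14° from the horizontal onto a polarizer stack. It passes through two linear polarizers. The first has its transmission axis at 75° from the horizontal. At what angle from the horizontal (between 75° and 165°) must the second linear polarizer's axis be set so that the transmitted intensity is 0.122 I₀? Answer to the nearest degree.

θ ≈ 119°

I₁ = I₀ cos²(75° − 14°) = I₀ cos²(61°) = 0.235 I₀.
Need I₂/I₀ = 0.122, so cos²(θ − 75°) = 0.122 / 0.235 = 0.5191.
θ − 75° = arccos(√0.5191) = 43.9°, giving θ ≈ 75 + 43.9 = 118.9°.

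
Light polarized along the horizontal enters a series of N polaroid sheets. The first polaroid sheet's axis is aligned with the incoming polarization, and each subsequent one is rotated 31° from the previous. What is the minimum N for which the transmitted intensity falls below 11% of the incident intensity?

First polarizer is aligned with the polarization: full transmission.
Each further stage multiplies by cos²(31°) = 0.7347.
After N polarizers: T = 0.7347^(N−1). Require T < 0.11 ⇒ N−1 > ln(0.11)/ln(0.7347) = 7.16, so N−1 ≥ 8 and N = 9.
Check: N=9 gives T = 0.08493 < 0.11; N=8 gives T = 0.1156.

N = 9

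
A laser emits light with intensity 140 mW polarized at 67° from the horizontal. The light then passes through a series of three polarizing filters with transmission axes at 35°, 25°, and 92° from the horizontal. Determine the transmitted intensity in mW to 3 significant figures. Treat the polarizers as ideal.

I₁ = 140 mW · cos²(32°) = 100.7 mW.
I₂ = I₁ · cos²(10°) = 100.7 · 0.9698 = 97.65 mW.
I₃ = I₂ · cos²(67°) = 97.65 · 0.1527 = 14.91 mW.

I ≈ 14.9 mW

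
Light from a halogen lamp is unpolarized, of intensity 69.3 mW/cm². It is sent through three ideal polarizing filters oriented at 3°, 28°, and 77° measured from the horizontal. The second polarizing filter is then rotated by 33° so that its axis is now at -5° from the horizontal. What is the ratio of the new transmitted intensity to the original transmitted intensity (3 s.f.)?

Before rotation:
Unpolarized light through the first polarizer → I₁ = ½ I₀, now polarized at 3°.
I₂ = I₁ cos²(28° − 3°) = 0.5 I₀ · cos²(25°) = 0.4107 I₀.
I₃ = I₂ cos²(77° − 28°) = 0.4107 I₀ · cos²(49°) = 0.1768 I₀.
After rotation:
Unpolarized light through the first polarizer → I₁ = ½ I₀, now polarized at 3°.
I₂ = I₁ cos²(-5° − 3°) = 0.5 I₀ · cos²(8°) = 0.4903 I₀.
I₃ = I₂ cos²(77° + 5°) = 0.4903 I₀ · cos²(82°) = 0.009497 I₀.
Ratio = 0.009497 / 0.1768 = 0.05373.

I_new/I_old ≈ 0.0537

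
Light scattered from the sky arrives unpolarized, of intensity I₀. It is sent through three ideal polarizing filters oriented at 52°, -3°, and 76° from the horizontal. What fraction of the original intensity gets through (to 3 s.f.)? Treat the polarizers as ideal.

≈ 0.00599 I₀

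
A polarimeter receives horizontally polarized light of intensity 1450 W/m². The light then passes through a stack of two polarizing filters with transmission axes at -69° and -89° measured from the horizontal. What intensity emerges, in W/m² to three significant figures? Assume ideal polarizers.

I ≈ 164 W/m²

I₁ = 1450 W/m² · cos²(69°) = 186.2 W/m².
I₂ = I₁ · cos²(20°) = 186.2 · 0.883 = 164.4 W/m².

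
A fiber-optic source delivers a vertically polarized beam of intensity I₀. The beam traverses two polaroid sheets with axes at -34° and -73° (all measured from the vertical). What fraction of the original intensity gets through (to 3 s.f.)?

≈ 0.415 I₀

I₁ = I₀ cos²(-34° − 0°) = I₀ cos²(34°) = 0.6873 I₀.
I₂ = I₁ cos²(-73° + 34°) = 0.6873 I₀ · cos²(39°) = 0.4151 I₀.
Transmitted fraction = 0.4151.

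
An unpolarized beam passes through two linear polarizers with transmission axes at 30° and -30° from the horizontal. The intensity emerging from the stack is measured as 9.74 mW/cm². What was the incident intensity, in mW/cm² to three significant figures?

I₀ ≈ 77.9 mW/cm²

Unpolarized light through the first polarizer → I₁ = ½ I₀, now polarized at 30°.
I₂ = I₁ cos²(-30° − 30°) = 0.5 I₀ · cos²(60°) = 0.125 I₀.
So 9.74 mW/cm² = 0.125 I₀, giving I₀ = 9.74/0.125 = 77.92 mW/cm².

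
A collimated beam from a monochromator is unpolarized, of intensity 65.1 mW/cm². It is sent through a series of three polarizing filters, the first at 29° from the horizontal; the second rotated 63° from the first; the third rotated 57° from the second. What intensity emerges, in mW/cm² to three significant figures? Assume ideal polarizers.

I ≈ 1.99 mW/cm²

Unpolarized light through the first polarizer → I₁ = 65.1 mW/cm²/2 = 32.55 mW/cm², polarized at 29°.
I₂ = I₁ · cos²(63°) = 32.55 · 0.2061 = 6.709 mW/cm².
I₃ = I₂ · cos²(57°) = 6.709 · 0.2966 = 1.99 mW/cm².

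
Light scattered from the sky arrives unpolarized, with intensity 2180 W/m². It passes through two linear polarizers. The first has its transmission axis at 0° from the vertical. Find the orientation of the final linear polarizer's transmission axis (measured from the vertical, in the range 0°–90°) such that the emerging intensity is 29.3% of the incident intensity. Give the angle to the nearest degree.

Unpolarized light through the first polarizer → I₁ = ½ I₀, now polarized at 0°.
Need I₂/I₀ = 0.293, so cos²(θ − 0°) = 0.293 / 0.5 = 0.586.
θ − 0° = arccos(√0.586) = 40.0°, giving θ ≈ 0 + 40.0 = 40.0°.

θ ≈ 40°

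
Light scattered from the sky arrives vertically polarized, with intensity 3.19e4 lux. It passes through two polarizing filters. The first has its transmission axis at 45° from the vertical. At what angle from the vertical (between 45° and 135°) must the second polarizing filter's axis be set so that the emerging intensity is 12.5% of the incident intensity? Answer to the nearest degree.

I₁ = I₀ cos²(45° − 0°) = I₀ cos²(45°) = 0.5 I₀.
Need I₂/I₀ = 0.125, so cos²(θ − 45°) = 0.125 / 0.5 = 0.25.
θ − 45° = arccos(√0.25) = 60.0°, giving θ ≈ 45 + 60.0 = 105.0°.

θ ≈ 105°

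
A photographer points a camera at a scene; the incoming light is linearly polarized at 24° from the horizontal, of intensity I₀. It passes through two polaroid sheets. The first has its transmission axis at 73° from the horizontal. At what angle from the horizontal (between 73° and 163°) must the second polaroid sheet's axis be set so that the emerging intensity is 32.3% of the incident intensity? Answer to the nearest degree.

By Malus's law, I₁ = I₀ cos²(73° − 24°) = I₀ cos²(49°) = 0.4304 I₀.
Need I₂/I₀ = 0.323, so cos²(θ − 73°) = 0.323 / 0.4304 = 0.7504.
θ − 73° = arccos(√0.7504) = 30.0°, giving θ ≈ 73 + 30.0 = 103.0°.

θ ≈ 103°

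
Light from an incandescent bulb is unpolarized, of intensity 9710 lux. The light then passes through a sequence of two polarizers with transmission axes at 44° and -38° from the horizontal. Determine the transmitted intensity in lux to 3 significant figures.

Unpolarized light through the first polarizer → I₁ = 9710 lux/2 = 4855 lux, polarized at 44°.
I₂ = I₁ · cos²(82°) = 4855 · 0.01937 = 94.04 lux.

I ≈ 94.0 lux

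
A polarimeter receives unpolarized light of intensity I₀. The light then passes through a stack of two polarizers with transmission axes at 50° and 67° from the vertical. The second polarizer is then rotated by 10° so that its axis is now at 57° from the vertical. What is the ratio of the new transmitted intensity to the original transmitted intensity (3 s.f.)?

I_new/I_old ≈ 1.08

Before rotation:
Unpolarized light through the first polarizer → I₁ = ½ I₀, now polarized at 50°.
I₂ = I₁ cos²(67° − 50°) = 0.5 I₀ · cos²(17°) = 0.4573 I₀.
After rotation:
Unpolarized light through the first polarizer → I₁ = ½ I₀, now polarized at 50°.
I₂ = I₁ cos²(57° − 50°) = 0.5 I₀ · cos²(7°) = 0.4926 I₀.
Ratio = 0.4926 / 0.4573 = 1.077.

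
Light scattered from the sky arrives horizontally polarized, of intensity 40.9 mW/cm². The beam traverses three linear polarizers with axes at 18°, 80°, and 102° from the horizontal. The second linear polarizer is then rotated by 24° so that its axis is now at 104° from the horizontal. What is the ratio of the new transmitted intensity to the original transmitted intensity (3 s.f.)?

I_new/I_old ≈ 0.0257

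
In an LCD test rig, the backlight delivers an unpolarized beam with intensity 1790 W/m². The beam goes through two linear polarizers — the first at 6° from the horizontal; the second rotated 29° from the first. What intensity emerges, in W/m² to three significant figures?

Unpolarized light through the first polarizer → I₁ = 1790 W/m²/2 = 895 W/m², polarized at 6°.
I₂ = I₁ · cos²(29°) = 895 · 0.765 = 684.6 W/m².

I ≈ 685 W/m²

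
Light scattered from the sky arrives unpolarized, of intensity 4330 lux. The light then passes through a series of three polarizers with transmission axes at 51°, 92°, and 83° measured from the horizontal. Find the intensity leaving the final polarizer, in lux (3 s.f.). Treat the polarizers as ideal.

I ≈ 1200 lux

Unpolarized light through the first polarizer → I₁ = 4330 lux/2 = 2165 lux, polarized at 51°.
I₂ = I₁ · cos²(41°) = 2165 · 0.5696 = 1233 lux.
I₃ = I₂ · cos²(9°) = 1233 · 0.9755 = 1203 lux.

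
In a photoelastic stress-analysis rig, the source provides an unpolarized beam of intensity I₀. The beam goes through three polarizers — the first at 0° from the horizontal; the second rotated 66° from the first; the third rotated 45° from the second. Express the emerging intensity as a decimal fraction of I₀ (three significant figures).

Unpolarized light through the first polarizer → I₁ = ½ I₀, now polarized at 0°.
I₂ = I₁ cos²(66°) = 0.5 · 0.1654 I₀ = 0.08272 I₀.
I₃ = I₂ cos²(45°) = 0.08272 · 0.5 I₀ = 0.04136 I₀.
Transmitted fraction = 0.04136.

≈ 0.0414 I₀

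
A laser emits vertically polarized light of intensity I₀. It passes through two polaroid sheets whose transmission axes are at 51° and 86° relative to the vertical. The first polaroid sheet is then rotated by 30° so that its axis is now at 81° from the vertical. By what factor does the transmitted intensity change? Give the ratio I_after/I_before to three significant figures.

Before rotation:
I₁ = I₀ cos²(51° − 0°) = I₀ cos²(51°) = 0.396 I₀.
I₂ = I₁ cos²(86° − 51°) = 0.396 I₀ · cos²(35°) = 0.2657 I₀.
After rotation:
I₁ = I₀ cos²(81° − 0°) = I₀ cos²(81°) = 0.02447 I₀.
I₂ = I₁ cos²(86° − 81°) = 0.02447 I₀ · cos²(5°) = 0.02429 I₀.
Ratio = 0.02429 / 0.2657 = 0.09139.

I_new/I_old ≈ 0.0914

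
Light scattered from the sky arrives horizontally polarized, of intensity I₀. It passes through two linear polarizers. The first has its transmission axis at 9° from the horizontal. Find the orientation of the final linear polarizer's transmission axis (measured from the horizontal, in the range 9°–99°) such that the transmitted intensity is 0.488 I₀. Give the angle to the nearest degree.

θ ≈ 54°

I₁ = I₀ cos²(9° − 0°) = I₀ cos²(9°) = 0.9755 I₀.
Need I₂/I₀ = 0.488, so cos²(θ − 9°) = 0.488 / 0.9755 = 0.5002.
θ − 9° = arccos(√0.5002) = 45.0°, giving θ ≈ 9 + 45.0 = 54.0°.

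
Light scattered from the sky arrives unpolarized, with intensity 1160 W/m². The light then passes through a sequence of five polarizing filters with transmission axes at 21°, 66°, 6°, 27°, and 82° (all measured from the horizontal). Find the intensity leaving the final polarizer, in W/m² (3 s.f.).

Unpolarized light through the first polarizer → I₁ = 1160 W/m²/2 = 580 W/m², polarized at 21°.
I₂ = I₁ · cos²(45°) = 580 · 0.5 = 290 W/m².
I₃ = I₂ · cos²(60°) = 290 · 0.25 = 72.5 W/m².
I₄ = I₃ · cos²(21°) = 72.5 · 0.8716 = 63.19 W/m².
I₅ = I₄ · cos²(55°) = 63.19 · 0.329 = 20.79 W/m².

I ≈ 20.8 W/m²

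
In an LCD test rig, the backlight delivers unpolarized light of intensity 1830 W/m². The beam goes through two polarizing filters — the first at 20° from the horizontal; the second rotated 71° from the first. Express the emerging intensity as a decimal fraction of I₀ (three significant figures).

Unpolarized light through the first polarizer → I₁ = 1830 W/m²/2 = 915 W/m², polarized at 20°.
I₂ = I₁ · cos²(71°) = 915 · 0.106 = 96.99 W/m².
Transmitted fraction = 0.053.

I/I₀ ≈ 0.0530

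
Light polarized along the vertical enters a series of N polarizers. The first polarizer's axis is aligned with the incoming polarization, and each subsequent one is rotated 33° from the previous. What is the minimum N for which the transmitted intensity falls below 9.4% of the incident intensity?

N = 8

First polarizer is aligned with the polarization: full transmission.
Each further stage multiplies by cos²(33°) = 0.7034.
After N polarizers: T = 0.7034^(N−1). Require T < 0.094 ⇒ N−1 > ln(0.094)/ln(0.7034) = 6.72, so N−1 ≥ 7 and N = 8.
Check: N=8 gives T = 0.08517 < 0.094; N=7 gives T = 0.1211.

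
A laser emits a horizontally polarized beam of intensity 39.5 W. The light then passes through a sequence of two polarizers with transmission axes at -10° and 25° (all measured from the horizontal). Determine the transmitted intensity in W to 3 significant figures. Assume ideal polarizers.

I₁ = 39.5 W · cos²(10°) = 38.31 W.
I₂ = I₁ · cos²(35°) = 38.31 · 0.671 = 25.71 W.

I ≈ 25.7 W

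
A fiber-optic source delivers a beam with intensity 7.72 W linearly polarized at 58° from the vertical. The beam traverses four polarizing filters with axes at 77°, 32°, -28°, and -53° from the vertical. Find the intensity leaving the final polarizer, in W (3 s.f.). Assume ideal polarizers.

I ≈ 0.709 W

By Malus's law, I₁ = 7.72 W · cos²(19°) = 6.902 W.
I₂ = I₁ · cos²(45°) = 6.902 · 0.5 = 3.451 W.
I₃ = I₂ · cos²(60°) = 3.451 · 0.25 = 0.8627 W.
I₄ = I₃ · cos²(25°) = 0.8627 · 0.8214 = 0.7086 W.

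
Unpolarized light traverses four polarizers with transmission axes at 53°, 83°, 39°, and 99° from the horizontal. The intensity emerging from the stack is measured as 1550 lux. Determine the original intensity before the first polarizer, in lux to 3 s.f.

I₀ ≈ 3.20e4 lux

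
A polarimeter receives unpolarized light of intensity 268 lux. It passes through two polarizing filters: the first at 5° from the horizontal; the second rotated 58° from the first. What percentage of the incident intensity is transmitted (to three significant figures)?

Unpolarized light through the first polarizer → I₁ = 268 lux/2 = 134 lux, polarized at 5°.
I₂ = I₁ · cos²(58°) = 134 · 0.2808 = 37.63 lux.
That is 14.04% of the incident intensity.

≈ 14.0%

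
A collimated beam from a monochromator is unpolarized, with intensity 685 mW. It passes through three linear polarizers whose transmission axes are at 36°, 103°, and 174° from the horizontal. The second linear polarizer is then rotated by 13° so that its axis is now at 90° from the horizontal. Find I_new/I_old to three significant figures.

Before rotation:
Unpolarized light through the first polarizer → I₁ = ½ I₀, now polarized at 36°.
I₂ = I₁ cos²(103° − 36°) = 0.5 I₀ · cos²(67°) = 0.07634 I₀.
I₃ = I₂ cos²(174° − 103°) = 0.07634 I₀ · cos²(71°) = 0.008091 I₀.
After rotation:
Unpolarized light through the first polarizer → I₁ = ½ I₀, now polarized at 36°.
I₂ = I₁ cos²(90° − 36°) = 0.5 I₀ · cos²(54°) = 0.1727 I₀.
I₃ = I₂ cos²(174° − 90°) = 0.1727 I₀ · cos²(84°) = 0.001887 I₀.
Ratio = 0.001887 / 0.008091 = 0.2333.

I_new/I_old ≈ 0.233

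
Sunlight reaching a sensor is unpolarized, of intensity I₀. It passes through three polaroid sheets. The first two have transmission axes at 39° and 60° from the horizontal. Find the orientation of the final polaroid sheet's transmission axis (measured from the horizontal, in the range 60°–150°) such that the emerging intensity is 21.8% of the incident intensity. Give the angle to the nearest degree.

Unpolarized light through the first polarizer → I₁ = ½ I₀, now polarized at 39°.
I₂ = I₁ cos²(60° − 39°) = 0.5 I₀ · cos²(21°) = 0.4358 I₀.
Need I₃/I₀ = 0.218, so cos²(θ − 60°) = 0.218 / 0.4358 = 0.5002.
θ − 60° = arccos(√0.5002) = 45.0°, giving θ ≈ 60 + 45.0 = 105.0°.

θ ≈ 105°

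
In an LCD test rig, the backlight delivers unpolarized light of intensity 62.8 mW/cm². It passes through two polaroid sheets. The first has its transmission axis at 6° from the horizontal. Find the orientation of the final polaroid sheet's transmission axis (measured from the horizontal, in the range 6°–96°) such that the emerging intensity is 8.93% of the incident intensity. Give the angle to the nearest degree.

Unpolarized light through the first polarizer → I₁ = ½ I₀, now polarized at 6°.
Need I₂/I₀ = 0.0893, so cos²(θ − 6°) = 0.0893 / 0.5 = 0.1786.
θ − 6° = arccos(√0.1786) = 65.0°, giving θ ≈ 6 + 65.0 = 71.0°.

θ ≈ 71°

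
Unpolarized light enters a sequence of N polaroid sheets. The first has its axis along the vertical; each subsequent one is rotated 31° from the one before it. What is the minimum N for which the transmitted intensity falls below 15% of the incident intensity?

N = 5

First polarizer halves the unpolarized light: factor 1/2.
Each further stage multiplies by cos²(31°) = 0.7347.
After N polarizers: T = 0.5·0.7347^(N−1). Require T < 0.15 ⇒ N−1 > ln(0.15/0.5)/ln(0.7347) = 3.91, so N−1 ≥ 4 and N = 5.
Check: N=5 gives T = 0.1457 < 0.15; N=4 gives T = 0.1983.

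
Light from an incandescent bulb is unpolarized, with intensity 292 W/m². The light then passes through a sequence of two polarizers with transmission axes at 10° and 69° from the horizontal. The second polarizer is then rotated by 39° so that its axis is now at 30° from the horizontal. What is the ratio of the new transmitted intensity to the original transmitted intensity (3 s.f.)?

Before rotation:
Unpolarized light through the first polarizer → I₁ = ½ I₀, now polarized at 10°.
I₂ = I₁ cos²(69° − 10°) = 0.5 I₀ · cos²(59°) = 0.1326 I₀.
After rotation:
Unpolarized light through the first polarizer → I₁ = ½ I₀, now polarized at 10°.
I₂ = I₁ cos²(30° − 10°) = 0.5 I₀ · cos²(20°) = 0.4415 I₀.
Ratio = 0.4415 / 0.1326 = 3.329.

I_new/I_old ≈ 3.33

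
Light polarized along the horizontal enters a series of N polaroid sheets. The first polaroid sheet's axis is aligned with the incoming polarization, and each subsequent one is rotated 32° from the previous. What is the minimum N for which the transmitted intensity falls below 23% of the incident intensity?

N = 6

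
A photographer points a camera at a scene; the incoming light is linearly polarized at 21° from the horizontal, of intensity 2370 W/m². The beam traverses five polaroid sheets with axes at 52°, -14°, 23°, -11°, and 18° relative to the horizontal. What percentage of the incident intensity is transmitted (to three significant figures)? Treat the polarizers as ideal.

By Malus's law, I₁ = 2370 W/m² · cos²(31°) = 1741 W/m².
I₂ = I₁ · cos²(66°) = 1741 · 0.1654 = 288.1 W/m².
I₃ = I₂ · cos²(37°) = 288.1 · 0.6378 = 183.7 W/m².
I₄ = I₃ · cos²(34°) = 183.7 · 0.6873 = 126.3 W/m².
I₅ = I₄ · cos²(29°) = 126.3 · 0.765 = 96.6 W/m².
That is 4.076% of the incident intensity.

≈ 4.08%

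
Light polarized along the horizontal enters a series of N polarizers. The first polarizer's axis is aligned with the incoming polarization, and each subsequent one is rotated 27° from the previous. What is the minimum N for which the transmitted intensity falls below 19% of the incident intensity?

First polarizer is aligned with the polarization: full transmission.
Each further stage multiplies by cos²(27°) = 0.7939.
After N polarizers: T = 0.7939^(N−1). Require T < 0.19 ⇒ N−1 > ln(0.19)/ln(0.7939) = 7.20, so N−1 ≥ 8 and N = 9.
Check: N=9 gives T = 0.1578 < 0.19; N=8 gives T = 0.1988.

N = 9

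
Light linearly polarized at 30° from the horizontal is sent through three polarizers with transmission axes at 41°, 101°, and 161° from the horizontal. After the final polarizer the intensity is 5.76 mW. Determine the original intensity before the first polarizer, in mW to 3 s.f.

I₀ ≈ 95.6 mW

I₁ = I₀ cos²(41° − 30°) = I₀ cos²(11°) = 0.9636 I₀.
I₂ = I₁ cos²(101° − 41°) = 0.9636 I₀ · cos²(60°) = 0.2409 I₀.
I₃ = I₂ cos²(161° − 101°) = 0.2409 I₀ · cos²(60°) = 0.06022 I₀.
So 5.76 mW = 0.06022 I₀, giving I₀ = 5.76/0.06022 = 95.64 mW.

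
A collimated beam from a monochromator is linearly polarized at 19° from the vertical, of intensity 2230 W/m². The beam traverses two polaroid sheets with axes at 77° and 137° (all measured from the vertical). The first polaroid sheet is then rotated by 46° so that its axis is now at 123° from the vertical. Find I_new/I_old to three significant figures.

I_new/I_old ≈ 0.785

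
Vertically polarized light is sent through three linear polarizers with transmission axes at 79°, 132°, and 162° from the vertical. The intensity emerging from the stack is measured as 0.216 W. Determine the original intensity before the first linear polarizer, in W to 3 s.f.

By Malus's law, I₁ = I₀ cos²(79° − 0°) = I₀ cos²(79°) = 0.03641 I₀.
I₂ = I₁ cos²(132° − 79°) = 0.03641 I₀ · cos²(53°) = 0.01319 I₀.
I₃ = I₂ cos²(162° − 132°) = 0.01319 I₀ · cos²(30°) = 0.00989 I₀.
So 0.216 W = 0.00989 I₀, giving I₀ = 0.216/0.00989 = 21.84 W.

I₀ ≈ 21.8 W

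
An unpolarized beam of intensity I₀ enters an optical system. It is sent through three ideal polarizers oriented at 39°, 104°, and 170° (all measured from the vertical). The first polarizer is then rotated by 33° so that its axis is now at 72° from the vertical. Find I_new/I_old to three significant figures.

Before rotation:
Unpolarized light through the first polarizer → I₁ = ½ I₀, now polarized at 39°.
I₂ = I₁ cos²(104° − 39°) = 0.5 I₀ · cos²(65°) = 0.0893 I₀.
I₃ = I₂ cos²(170° − 104°) = 0.0893 I₀ · cos²(66°) = 0.01477 I₀.
After rotation:
Unpolarized light through the first polarizer → I₁ = ½ I₀, now polarized at 72°.
I₂ = I₁ cos²(104° − 72°) = 0.5 I₀ · cos²(32°) = 0.3596 I₀.
I₃ = I₂ cos²(170° − 104°) = 0.3596 I₀ · cos²(66°) = 0.05949 I₀.
Ratio = 0.05949 / 0.01477 = 4.027.

I_new/I_old ≈ 4.03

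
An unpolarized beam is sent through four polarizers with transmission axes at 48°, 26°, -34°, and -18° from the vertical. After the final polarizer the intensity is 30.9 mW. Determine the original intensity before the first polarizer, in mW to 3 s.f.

Unpolarized light through the first polarizer → I₁ = ½ I₀, now polarized at 48°.
I₂ = I₁ cos²(26° − 48°) = 0.5 I₀ · cos²(22°) = 0.4298 I₀.
I₃ = I₂ cos²(-34° − 26°) = 0.4298 I₀ · cos²(60°) = 0.1075 I₀.
I₄ = I₃ cos²(-18° + 34°) = 0.1075 I₀ · cos²(16°) = 0.09929 I₀.
So 30.9 mW = 0.09929 I₀, giving I₀ = 30.9/0.09929 = 311.2 mW.

I₀ ≈ 311 mW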